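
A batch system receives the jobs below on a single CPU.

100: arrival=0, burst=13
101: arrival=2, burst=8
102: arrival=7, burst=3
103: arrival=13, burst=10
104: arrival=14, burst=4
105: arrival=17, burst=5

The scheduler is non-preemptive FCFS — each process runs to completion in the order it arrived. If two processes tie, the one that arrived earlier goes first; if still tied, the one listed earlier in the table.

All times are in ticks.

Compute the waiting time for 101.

11

Timeline: | 100 0-13 | 101 13-21 | 102 21-24 | 103 24-34 | 104 34-38 | 105 38-43 |
Completion: 100=13  101=21  102=24  103=34  104=38  105=43
Turnaround (C−A): 100=13  101=19  102=17  103=21  104=24  105=26
Waiting(101) = turnaround − burst = 19 − 8 = 11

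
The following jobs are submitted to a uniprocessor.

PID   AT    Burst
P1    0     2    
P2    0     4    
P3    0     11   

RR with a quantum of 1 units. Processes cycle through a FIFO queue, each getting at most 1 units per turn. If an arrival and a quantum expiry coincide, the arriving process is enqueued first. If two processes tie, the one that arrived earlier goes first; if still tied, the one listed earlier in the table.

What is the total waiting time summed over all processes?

Schedule: | P1 0-1 | P2 1-2 | P3 2-3 | P1 3-4 | P2 4-5 | P3 5-6 | P2 6-7 | P3 7-8 | P2 8-9 | P3 9-17 |
Completion: P1=4  P2=9  P3=17
Turnaround (C−A): P1=4  P2=9  P3=17
Waiting = turnaround − burst: P1=2, P2=5, P3=6
Total waiting = 2 + 5 + 6 = 13

13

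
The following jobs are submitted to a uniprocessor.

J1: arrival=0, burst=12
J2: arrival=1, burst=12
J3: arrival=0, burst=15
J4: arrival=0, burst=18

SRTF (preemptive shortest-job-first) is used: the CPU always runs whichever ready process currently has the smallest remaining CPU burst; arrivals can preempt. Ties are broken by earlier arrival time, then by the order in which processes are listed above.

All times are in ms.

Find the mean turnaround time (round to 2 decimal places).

32.75

Timeline: | J1 0-12 | J2 12-24 | J3 24-39 | J4 39-57 |
Completion: J1=12  J2=24  J3=39  J4=57
Turnaround (C−A): J1=12  J2=23  J3=39  J4=57
Turnaround times: J1=12, J2=23, J3=39, J4=57
Average turnaround = (12+23+39+57) / 4 = 131/4 = 32.75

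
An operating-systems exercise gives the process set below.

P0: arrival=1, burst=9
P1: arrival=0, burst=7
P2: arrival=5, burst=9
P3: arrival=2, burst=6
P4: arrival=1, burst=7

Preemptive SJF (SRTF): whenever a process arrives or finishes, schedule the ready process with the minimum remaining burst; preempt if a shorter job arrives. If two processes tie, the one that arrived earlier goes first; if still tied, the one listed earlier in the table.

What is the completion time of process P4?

Gantt: | P1 0-7 | P3 7-13 | P4 13-20 | P0 20-29 | P2 29-38 |
Completion: P0=29  P1=7  P2=38  P3=13  P4=20

20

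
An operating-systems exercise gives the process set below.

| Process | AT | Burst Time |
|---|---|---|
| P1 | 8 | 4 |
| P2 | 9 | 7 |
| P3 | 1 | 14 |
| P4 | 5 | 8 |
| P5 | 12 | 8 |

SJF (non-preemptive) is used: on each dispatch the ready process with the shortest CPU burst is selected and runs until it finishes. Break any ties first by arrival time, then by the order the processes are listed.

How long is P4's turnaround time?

29

Gantt: | idle 0-1 | P3 1-15 | P1 15-19 | P2 19-26 | P4 26-34 | P5 34-42 |
Completion: P1=19  P2=26  P3=15  P4=34  P5=42
Turnaround (C−A): P1=11  P2=17  P3=14  P4=29  P5=30
Turnaround(P4) = completion − arrival = 34 − 5 = 29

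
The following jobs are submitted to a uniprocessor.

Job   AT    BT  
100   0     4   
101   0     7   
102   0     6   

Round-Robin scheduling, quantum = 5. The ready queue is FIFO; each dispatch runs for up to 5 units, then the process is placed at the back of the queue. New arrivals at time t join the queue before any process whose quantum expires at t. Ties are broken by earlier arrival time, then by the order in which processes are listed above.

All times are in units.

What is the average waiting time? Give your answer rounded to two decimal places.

6.67

Gantt: | 100 0-4 | 101 4-9 | 102 9-14 | 101 14-16 | 102 16-17 |
Completion: 100=4  101=16  102=17
Turnaround (C−A): 100=4  101=16  102=17
Waiting times: 100=0, 101=9, 102=11
Average waiting = (0+9+11) / 3 = 20/3 = 6.67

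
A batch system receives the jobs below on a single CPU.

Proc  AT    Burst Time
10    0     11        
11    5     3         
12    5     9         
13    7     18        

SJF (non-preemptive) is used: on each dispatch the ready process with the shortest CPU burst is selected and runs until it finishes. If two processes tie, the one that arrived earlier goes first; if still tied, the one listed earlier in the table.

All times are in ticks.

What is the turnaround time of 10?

11

Timeline: | 10 0-11 | 11 11-14 | 12 14-23 | 13 23-41 |
Completion: 10=11  11=14  12=23  13=41
Turnaround (C−A): 10=11  11=9  12=18  13=34
Turnaround(10) = completion − arrival = 11 − 0 = 11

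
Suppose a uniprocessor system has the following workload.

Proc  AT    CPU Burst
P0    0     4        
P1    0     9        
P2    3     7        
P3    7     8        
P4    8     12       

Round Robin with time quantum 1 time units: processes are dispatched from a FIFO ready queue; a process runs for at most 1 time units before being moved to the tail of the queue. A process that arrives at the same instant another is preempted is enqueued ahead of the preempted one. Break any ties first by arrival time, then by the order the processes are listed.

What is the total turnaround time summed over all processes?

Timeline: | P0 0-1 | P1 1-2 | P0 2-3 | P1 3-4 | P2 4-5 | P0 5-6 | P1 6-7 | P2 7-8 | P0 8-9 | P3 9-10 | P1 10-11 | P4 11-12 | P2 12-13 | P3 13-14 | P1 14-15 | P4 15-16 | P2 16-17 | P3 17-18 | P1 18-19 | P4 19-20 | P2 20-21 | P3 21-22 | P1 22-23 | P4 23-24 | P2 24-25 | P3 25-26 | P1 26-27 | P4 27-28 | P2 28-29 | P3 29-30 | P1 30-31 | P4 31-32 | P3 32-33 | P4 33-34 | P3 34-35 | P4 35-40 |
Completion: P0=9  P1=31  P2=29  P3=35  P4=40
Turnaround (C−A): P0=9  P1=31  P2=26  P3=28  P4=32
Turnaround = completion − arrival: P0=9, P1=31, P2=26, P3=28, P4=32
Total turnaround = 9 + 31 + 26 + 28 + 32 = 126

126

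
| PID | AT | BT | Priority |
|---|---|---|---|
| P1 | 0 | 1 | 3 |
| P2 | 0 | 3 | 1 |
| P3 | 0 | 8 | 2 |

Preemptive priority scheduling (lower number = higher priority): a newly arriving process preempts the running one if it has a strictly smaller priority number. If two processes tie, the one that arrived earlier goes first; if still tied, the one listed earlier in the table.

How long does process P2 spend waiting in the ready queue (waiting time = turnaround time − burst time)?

Schedule: | P2 0-3 | P3 3-11 | P1 11-12 |
Completion: P1=12  P2=3  P3=11
Turnaround (C−A): P1=12  P2=3  P3=11
Waiting(P2) = turnaround − burst = 3 − 3 = 0

0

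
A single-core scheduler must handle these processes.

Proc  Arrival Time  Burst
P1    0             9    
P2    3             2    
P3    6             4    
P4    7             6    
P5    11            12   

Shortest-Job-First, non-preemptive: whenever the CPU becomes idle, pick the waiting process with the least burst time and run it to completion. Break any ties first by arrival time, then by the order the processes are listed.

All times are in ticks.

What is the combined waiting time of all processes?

29

Schedule: | P1 0-9 | P2 9-11 | P3 11-15 | P4 15-21 | P5 21-33 |
Completion: P1=9  P2=11  P3=15  P4=21  P5=33
Waiting = turnaround − burst: P1=0, P2=6, P3=5, P4=8, P5=10
Total waiting = 0 + 6 + 5 + 8 + 10 = 29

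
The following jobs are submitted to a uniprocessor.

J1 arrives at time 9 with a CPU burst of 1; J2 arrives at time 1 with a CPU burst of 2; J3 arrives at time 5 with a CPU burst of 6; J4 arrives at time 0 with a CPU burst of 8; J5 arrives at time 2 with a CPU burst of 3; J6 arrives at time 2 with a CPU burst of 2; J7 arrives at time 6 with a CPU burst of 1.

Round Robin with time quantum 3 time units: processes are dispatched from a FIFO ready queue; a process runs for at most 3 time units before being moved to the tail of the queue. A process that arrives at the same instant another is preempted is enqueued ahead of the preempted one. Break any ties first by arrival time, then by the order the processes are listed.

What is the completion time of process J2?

5

Gantt: | J4 0-3 | J2 3-5 | J5 5-8 | J6 8-10 | J4 10-13 | J3 13-16 | J7 16-17 | J1 17-18 | J4 18-20 | J3 20-23 |
Completion: J1=18  J2=5  J3=23  J4=20  J5=8  J6=10  J7=17
Turnaround (C−A): J1=9  J2=4  J3=18  J4=20  J5=6  J6=8  J7=11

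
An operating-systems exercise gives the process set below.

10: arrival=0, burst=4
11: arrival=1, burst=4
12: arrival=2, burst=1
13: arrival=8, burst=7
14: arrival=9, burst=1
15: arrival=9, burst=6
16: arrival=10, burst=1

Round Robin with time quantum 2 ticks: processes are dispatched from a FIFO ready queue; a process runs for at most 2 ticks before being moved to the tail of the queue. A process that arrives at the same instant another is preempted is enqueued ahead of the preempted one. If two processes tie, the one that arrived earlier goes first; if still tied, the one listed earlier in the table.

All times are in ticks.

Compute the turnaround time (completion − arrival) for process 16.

Schedule: | 10 0-2 | 11 2-4 | 12 4-5 | 10 5-7 | 11 7-9 | 13 9-11 | 14 11-12 | 15 12-14 | 16 14-15 | 13 15-17 | 15 17-19 | 13 19-21 | 15 21-23 | 13 23-24 |
Completion: 10=7  11=9  12=5  13=24  14=12  15=23  16=15
Turnaround (C−A): 10=7  11=8  12=3  13=16  14=3  15=14  16=5
Turnaround(16) = completion − arrival = 15 − 10 = 5

5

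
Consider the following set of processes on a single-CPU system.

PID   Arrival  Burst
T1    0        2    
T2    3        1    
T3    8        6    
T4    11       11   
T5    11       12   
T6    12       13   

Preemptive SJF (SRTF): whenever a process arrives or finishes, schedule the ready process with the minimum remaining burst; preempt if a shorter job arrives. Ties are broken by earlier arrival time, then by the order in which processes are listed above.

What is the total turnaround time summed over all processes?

Schedule: | T1 0-2 | idle 2-3 | T2 3-4 | idle 4-8 | T3 8-14 | T4 14-25 | T5 25-37 | T6 37-50 |
Completion: T1=2  T2=4  T3=14  T4=25  T5=37  T6=50
Turnaround (C−A): T1=2  T2=1  T3=6  T4=14  T5=26  T6=38
Turnaround = completion − arrival: T1=2, T2=1, T3=6, T4=14, T5=26, T6=38
Total turnaround = 2 + 1 + 6 + 14 + 26 + 38 = 87

87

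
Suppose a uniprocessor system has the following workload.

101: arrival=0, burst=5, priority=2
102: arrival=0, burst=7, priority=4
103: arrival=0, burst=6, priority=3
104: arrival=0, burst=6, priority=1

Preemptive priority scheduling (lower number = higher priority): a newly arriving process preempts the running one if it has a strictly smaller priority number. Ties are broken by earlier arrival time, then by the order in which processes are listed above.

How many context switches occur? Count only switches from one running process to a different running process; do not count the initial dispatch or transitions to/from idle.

3

Schedule: | 104 0-6 | 101 6-11 | 103 11-17 | 102 17-24 |
Completion: 101=11  102=24  103=17  104=6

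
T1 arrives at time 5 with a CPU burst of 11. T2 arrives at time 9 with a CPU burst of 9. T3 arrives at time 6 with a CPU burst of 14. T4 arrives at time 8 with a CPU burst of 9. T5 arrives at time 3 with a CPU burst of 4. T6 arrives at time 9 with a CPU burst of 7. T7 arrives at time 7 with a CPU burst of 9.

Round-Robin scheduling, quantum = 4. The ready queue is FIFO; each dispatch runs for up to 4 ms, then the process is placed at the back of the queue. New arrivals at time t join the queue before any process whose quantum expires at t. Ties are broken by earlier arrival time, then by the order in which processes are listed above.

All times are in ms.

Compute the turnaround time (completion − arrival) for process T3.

60

Schedule: | idle 0-3 | T5 3-7 | T1 7-11 | T3 11-15 | T7 15-19 | T4 19-23 | T2 23-27 | T6 27-31 | T1 31-35 | T3 35-39 | T7 39-43 | T4 43-47 | T2 47-51 | T6 51-54 | T1 54-57 | T3 57-61 | T7 61-62 | T4 62-63 | T2 63-64 | T3 64-66 |
Completion: T1=57  T2=64  T3=66  T4=63  T5=7  T6=54  T7=62
Turnaround (C−A): T1=52  T2=55  T3=60  T4=55  T5=4  T6=45  T7=55
Turnaround(T3) = completion − arrival = 66 − 6 = 60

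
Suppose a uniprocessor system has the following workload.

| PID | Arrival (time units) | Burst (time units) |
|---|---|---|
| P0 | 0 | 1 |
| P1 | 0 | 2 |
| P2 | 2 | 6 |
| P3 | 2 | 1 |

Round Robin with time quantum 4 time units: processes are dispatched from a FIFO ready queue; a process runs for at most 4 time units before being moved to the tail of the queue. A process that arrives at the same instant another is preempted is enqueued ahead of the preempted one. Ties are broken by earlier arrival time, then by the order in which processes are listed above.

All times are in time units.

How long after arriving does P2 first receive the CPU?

Timeline: | P0 0-1 | P1 1-3 | P2 3-7 | P3 7-8 | P2 8-10 |
Completion: P0=1  P1=3  P2=10  P3=8
Response(P2) = first start − arrival = 3 − 2 = 1

1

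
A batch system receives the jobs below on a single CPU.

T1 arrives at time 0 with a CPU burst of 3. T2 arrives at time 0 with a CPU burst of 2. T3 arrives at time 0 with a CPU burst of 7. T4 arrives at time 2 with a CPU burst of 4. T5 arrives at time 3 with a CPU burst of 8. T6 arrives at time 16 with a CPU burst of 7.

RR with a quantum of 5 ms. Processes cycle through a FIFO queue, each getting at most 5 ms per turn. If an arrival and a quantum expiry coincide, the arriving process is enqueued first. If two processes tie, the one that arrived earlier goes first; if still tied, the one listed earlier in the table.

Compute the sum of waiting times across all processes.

Schedule: | T1 0-3 | T2 3-5 | T3 5-10 | T4 10-14 | T5 14-19 | T3 19-21 | T6 21-26 | T5 26-29 | T6 29-31 |
Completion: T1=3  T2=5  T3=21  T4=14  T5=29  T6=31
Turnaround (C−A): T1=3  T2=5  T3=21  T4=12  T5=26  T6=15
Waiting = turnaround − burst: T1=0, T2=3, T3=14, T4=8, T5=18, T6=8
Total waiting = 0 + 3 + 14 + 8 + 18 + 8 = 51

51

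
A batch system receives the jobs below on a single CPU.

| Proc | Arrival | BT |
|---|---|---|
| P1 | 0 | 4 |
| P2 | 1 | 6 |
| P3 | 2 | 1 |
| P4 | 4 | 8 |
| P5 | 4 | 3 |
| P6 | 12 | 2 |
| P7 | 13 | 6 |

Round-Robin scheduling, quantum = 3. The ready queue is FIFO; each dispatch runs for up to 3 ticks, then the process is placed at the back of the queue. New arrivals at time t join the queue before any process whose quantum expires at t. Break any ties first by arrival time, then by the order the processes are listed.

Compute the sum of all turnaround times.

89

Schedule: | P1 0-3 | P2 3-6 | P3 6-7 | P1 7-8 | P4 8-11 | P5 11-14 | P2 14-17 | P4 17-20 | P6 20-22 | P7 22-25 | P4 25-27 | P7 27-30 |
Completion: P1=8  P2=17  P3=7  P4=27  P5=14  P6=22  P7=30
Turnaround = completion − arrival: P1=8, P2=16, P3=5, P4=23, P5=10, P6=10, P7=17
Total turnaround = 8 + 16 + 5 + 23 + 10 + 10 + 17 = 89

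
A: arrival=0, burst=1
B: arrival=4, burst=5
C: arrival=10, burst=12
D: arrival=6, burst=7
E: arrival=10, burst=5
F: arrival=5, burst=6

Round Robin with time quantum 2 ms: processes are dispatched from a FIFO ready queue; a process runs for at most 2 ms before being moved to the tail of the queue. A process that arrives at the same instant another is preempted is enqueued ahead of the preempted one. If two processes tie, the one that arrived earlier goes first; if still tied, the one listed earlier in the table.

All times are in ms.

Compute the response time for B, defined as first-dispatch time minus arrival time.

0

Timeline: | A 0-1 | idle 1-4 | B 4-6 | F 6-8 | D 8-10 | B 10-12 | F 12-14 | C 14-16 | E 16-18 | D 18-20 | B 20-21 | F 21-23 | C 23-25 | E 25-27 | D 27-29 | C 29-31 | E 31-32 | D 32-33 | C 33-39 |
Completion: A=1  B=21  C=39  D=33  E=32  F=23
Response(B) = first start − arrival = 4 − 4 = 0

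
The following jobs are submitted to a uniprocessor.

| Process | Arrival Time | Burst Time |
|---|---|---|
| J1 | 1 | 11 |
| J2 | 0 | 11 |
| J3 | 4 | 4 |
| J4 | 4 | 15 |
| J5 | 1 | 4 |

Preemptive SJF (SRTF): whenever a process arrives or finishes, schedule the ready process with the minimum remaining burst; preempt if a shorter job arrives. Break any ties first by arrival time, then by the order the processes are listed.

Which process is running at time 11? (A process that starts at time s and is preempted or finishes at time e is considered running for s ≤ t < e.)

Schedule: | J2 0-1 | J5 1-5 | J3 5-9 | J2 9-19 | J1 19-30 | J4 30-45 |
Completion: J1=30  J2=19  J3=9  J4=45  J5=5

J2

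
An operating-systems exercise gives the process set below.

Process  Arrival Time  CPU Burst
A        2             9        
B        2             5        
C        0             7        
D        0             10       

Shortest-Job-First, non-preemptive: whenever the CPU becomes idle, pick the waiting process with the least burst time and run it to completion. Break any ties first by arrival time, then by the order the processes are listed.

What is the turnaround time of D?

31

Schedule: | C 0-7 | B 7-12 | A 12-21 | D 21-31 |
Completion: A=21  B=12  C=7  D=31
Turnaround (C−A): A=19  B=10  C=7  D=31
Turnaround(D) = completion − arrival = 31 − 0 = 31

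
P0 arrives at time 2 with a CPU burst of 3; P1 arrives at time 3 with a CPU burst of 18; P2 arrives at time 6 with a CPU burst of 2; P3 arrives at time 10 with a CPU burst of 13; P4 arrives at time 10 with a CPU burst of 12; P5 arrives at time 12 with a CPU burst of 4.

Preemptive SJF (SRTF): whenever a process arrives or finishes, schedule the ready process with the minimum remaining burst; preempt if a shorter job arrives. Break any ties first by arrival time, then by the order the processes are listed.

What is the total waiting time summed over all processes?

Gantt: | idle 0-2 | P0 2-5 | P1 5-6 | P2 6-8 | P1 8-10 | P4 10-12 | P5 12-16 | P4 16-26 | P3 26-39 | P1 39-54 |
Completion: P0=5  P1=54  P2=8  P3=39  P4=26  P5=16
Turnaround (C−A): P0=3  P1=51  P2=2  P3=29  P4=16  P5=4
Waiting = turnaround − burst: P0=0, P1=33, P2=0, P3=16, P4=4, P5=0
Total waiting = 0 + 33 + 0 + 16 + 4 + 0 = 53

53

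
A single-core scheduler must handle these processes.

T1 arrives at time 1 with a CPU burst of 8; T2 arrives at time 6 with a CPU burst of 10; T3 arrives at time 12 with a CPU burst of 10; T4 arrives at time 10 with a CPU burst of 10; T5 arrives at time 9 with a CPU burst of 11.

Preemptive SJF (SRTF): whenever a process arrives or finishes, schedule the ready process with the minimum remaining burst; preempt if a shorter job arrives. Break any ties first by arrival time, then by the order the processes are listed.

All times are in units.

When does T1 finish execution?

9

Schedule: | idle 0-1 | T1 1-9 | T2 9-19 | T4 19-29 | T3 29-39 | T5 39-50 |
Completion: T1=9  T2=19  T3=39  T4=29  T5=50
Turnaround (C−A): T1=8  T2=13  T3=27  T4=19  T5=41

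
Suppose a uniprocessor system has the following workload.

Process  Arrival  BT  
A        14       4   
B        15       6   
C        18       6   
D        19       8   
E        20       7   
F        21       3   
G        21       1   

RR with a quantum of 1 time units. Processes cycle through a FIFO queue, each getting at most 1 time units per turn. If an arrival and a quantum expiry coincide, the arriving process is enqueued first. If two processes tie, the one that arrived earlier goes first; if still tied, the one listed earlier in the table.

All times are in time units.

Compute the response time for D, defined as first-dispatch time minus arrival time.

Timeline: | idle 0-14 | A 14-15 | B 15-16 | A 16-17 | B 17-18 | A 18-19 | C 19-20 | B 20-21 | D 21-22 | A 22-23 | E 23-24 | C 24-25 | F 25-26 | G 26-27 | B 27-28 | D 28-29 | E 29-30 | C 30-31 | F 31-32 | B 32-33 | D 33-34 | E 34-35 | C 35-36 | F 36-37 | B 37-38 | D 38-39 | E 39-40 | C 40-41 | D 41-42 | E 42-43 | C 43-44 | D 44-45 | E 45-46 | D 46-47 | E 47-48 | D 48-49 |
Completion: A=23  B=38  C=44  D=49  E=48  F=37  G=27
Response(D) = first start − arrival = 21 − 19 = 2

2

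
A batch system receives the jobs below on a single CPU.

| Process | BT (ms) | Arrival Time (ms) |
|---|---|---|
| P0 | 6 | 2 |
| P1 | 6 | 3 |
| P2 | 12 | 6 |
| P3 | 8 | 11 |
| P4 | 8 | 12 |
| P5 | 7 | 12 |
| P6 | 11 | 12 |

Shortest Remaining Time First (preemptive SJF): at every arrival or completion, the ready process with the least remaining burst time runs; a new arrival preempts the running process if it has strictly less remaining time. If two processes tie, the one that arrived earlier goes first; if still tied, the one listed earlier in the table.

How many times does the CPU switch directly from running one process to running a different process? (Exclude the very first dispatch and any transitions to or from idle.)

6

Timeline: | idle 0-2 | P0 2-8 | P1 8-14 | P5 14-21 | P3 21-29 | P4 29-37 | P6 37-48 | P2 48-60 |
Completion: P0=8  P1=14  P2=60  P3=29  P4=37  P5=21  P6=48
Turnaround (C−A): P0=6  P1=11  P2=54  P3=18  P4=25  P5=9  P6=36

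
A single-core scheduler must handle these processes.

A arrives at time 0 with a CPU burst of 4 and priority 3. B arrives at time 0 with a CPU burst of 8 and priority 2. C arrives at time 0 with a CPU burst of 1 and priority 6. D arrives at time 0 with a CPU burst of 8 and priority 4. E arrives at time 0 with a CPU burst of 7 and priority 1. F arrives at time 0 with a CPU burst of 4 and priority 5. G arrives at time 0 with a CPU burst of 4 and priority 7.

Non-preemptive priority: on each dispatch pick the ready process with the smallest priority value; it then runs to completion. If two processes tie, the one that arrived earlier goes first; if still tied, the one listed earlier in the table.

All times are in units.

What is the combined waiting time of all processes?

131

Schedule: | E 0-7 | B 7-15 | A 15-19 | D 19-27 | F 27-31 | C 31-32 | G 32-36 |
Completion: A=19  B=15  C=32  D=27  E=7  F=31  G=36
Turnaround (C−A): A=19  B=15  C=32  D=27  E=7  F=31  G=36
Waiting = turnaround − burst: A=15, B=7, C=31, D=19, E=0, F=27, G=32
Total waiting = 15 + 7 + 31 + 19 + 0 + 27 + 32 = 131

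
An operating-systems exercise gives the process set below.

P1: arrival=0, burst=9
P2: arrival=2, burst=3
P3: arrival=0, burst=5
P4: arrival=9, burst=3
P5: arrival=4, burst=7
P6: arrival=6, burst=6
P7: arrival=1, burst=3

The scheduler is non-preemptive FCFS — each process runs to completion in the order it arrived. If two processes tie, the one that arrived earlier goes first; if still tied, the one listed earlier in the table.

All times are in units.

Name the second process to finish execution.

P3

Timeline: | P1 0-9 | P3 9-14 | P7 14-17 | P2 17-20 | P5 20-27 | P6 27-33 | P4 33-36 |
Completion: P1=9  P2=20  P3=14  P4=36  P5=27  P6=33  P7=17
Finish order: P1 → P3 → P7 → P2 → P5 → P6 → P4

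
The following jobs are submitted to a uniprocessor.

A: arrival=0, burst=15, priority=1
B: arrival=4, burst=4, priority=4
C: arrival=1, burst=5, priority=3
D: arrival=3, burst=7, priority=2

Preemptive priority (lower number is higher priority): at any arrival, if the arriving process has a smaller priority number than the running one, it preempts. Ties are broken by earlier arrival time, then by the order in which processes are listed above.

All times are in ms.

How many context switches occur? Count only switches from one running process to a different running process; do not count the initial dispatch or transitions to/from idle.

Gantt: | A 0-15 | D 15-22 | C 22-27 | B 27-31 |
Completion: A=15  B=31  C=27  D=22
Turnaround (C−A): A=15  B=27  C=26  D=19

3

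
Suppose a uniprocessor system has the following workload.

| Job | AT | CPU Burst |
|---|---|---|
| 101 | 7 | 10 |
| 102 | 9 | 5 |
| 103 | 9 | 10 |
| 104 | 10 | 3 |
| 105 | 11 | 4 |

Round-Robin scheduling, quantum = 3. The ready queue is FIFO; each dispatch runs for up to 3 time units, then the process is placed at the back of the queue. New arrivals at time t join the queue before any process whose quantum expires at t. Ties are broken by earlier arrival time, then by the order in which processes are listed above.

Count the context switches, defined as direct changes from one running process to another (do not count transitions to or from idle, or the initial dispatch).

12

Gantt: | idle 0-7 | 101 7-10 | 102 10-13 | 103 13-16 | 104 16-19 | 101 19-22 | 105 22-25 | 102 25-27 | 103 27-30 | 101 30-33 | 105 33-34 | 103 34-37 | 101 37-38 | 103 38-39 |
Completion: 101=38  102=27  103=39  104=19  105=34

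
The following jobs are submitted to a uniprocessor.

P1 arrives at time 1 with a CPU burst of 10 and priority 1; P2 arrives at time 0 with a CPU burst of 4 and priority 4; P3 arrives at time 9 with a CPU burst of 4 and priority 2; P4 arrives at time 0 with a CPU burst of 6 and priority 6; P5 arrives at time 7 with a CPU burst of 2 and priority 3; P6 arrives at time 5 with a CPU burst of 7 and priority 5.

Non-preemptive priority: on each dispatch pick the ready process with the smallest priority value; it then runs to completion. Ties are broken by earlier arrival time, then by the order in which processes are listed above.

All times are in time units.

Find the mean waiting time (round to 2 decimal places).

10.17

Schedule: | P2 0-4 | P1 4-14 | P3 14-18 | P5 18-20 | P6 20-27 | P4 27-33 |
Completion: P1=14  P2=4  P3=18  P4=33  P5=20  P6=27
Turnaround (C−A): P1=13  P2=4  P3=9  P4=33  P5=13  P6=22
Waiting times: P1=3, P2=0, P3=5, P4=27, P5=11, P6=15
Average waiting = (3+0+5+27+11+15) / 6 = 61/6 = 10.17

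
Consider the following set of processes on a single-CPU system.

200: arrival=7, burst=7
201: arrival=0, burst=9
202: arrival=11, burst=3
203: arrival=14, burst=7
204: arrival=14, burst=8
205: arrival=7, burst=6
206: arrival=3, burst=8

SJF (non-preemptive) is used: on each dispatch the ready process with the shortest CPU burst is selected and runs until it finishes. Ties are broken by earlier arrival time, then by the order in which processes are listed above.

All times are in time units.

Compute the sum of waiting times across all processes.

Schedule: | 201 0-9 | 205 9-15 | 202 15-18 | 200 18-25 | 203 25-32 | 206 32-40 | 204 40-48 |
Completion: 200=25  201=9  202=18  203=32  204=48  205=15  206=40
Turnaround (C−A): 200=18  201=9  202=7  203=18  204=34  205=8  206=37
Waiting = turnaround − burst: 200=11, 201=0, 202=4, 203=11, 204=26, 205=2, 206=29
Total waiting = 11 + 0 + 4 + 11 + 26 + 2 + 29 = 83

83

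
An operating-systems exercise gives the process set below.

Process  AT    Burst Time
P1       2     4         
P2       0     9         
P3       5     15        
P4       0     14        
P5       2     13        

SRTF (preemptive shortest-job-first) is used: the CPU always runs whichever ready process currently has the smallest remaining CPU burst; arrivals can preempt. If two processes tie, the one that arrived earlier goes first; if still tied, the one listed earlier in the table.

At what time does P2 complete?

Schedule: | P2 0-2 | P1 2-6 | P2 6-13 | P5 13-26 | P4 26-40 | P3 40-55 |
Completion: P1=6  P2=13  P3=55  P4=40  P5=26
Turnaround (C−A): P1=4  P2=13  P3=50  P4=40  P5=24

13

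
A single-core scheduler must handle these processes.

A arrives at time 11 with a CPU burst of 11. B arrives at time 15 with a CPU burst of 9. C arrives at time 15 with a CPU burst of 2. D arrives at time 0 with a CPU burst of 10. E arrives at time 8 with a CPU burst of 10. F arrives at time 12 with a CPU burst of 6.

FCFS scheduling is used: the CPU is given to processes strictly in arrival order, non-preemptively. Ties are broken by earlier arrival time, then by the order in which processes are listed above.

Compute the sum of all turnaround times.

131

Timeline: | D 0-10 | E 10-20 | A 20-31 | F 31-37 | B 37-46 | C 46-48 |
Completion: A=31  B=46  C=48  D=10  E=20  F=37
Turnaround = completion − arrival: A=20, B=31, C=33, D=10, E=12, F=25
Total turnaround = 20 + 31 + 33 + 10 + 12 + 25 = 131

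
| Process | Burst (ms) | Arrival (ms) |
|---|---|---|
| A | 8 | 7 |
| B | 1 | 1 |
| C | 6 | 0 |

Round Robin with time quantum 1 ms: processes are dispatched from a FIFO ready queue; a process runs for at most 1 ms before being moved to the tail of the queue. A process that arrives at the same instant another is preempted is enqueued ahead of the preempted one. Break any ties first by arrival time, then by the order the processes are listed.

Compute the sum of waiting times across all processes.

Gantt: | C 0-1 | B 1-2 | C 2-7 | A 7-15 |
Completion: A=15  B=2  C=7
Turnaround (C−A): A=8  B=1  C=7
Waiting = turnaround − burst: A=0, B=0, C=1
Total waiting = 0 + 0 + 1 = 1

1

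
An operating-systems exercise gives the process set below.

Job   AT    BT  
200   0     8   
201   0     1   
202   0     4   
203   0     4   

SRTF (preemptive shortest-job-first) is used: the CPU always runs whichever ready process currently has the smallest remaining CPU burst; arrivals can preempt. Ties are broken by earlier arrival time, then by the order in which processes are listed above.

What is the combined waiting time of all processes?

Timeline: | 201 0-1 | 202 1-5 | 203 5-9 | 200 9-17 |
Completion: 200=17  201=1  202=5  203=9
Turnaround (C−A): 200=17  201=1  202=5  203=9
Waiting = turnaround − burst: 200=9, 201=0, 202=1, 203=5
Total waiting = 9 + 0 + 1 + 5 = 15

15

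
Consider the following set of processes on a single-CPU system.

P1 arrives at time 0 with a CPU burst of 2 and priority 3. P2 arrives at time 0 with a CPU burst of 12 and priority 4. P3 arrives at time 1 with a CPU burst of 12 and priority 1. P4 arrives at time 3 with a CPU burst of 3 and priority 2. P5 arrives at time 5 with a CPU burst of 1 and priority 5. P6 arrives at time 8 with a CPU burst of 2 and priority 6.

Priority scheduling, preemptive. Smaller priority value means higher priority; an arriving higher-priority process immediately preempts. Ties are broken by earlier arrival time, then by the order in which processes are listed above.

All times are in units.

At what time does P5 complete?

Schedule: | P1 0-1 | P3 1-13 | P4 13-16 | P1 16-17 | P2 17-29 | P5 29-30 | P6 30-32 |
Completion: P1=17  P2=29  P3=13  P4=16  P5=30  P6=32

30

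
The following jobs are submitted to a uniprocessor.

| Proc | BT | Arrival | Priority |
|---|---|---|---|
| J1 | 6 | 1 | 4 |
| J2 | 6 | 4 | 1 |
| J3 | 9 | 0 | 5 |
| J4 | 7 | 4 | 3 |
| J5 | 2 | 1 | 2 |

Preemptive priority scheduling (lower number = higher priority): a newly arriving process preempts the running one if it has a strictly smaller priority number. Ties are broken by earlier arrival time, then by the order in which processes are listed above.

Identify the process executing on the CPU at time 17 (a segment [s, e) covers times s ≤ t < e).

J1

Schedule: | J3 0-1 | J5 1-3 | J1 3-4 | J2 4-10 | J4 10-17 | J1 17-22 | J3 22-30 |
Completion: J1=22  J2=10  J3=30  J4=17  J5=3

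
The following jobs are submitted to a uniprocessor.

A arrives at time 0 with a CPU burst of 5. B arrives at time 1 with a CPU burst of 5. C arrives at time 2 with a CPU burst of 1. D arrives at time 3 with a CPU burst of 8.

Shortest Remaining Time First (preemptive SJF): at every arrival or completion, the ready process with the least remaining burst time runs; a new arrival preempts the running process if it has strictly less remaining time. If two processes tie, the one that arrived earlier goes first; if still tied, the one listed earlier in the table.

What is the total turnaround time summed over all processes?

Timeline: | A 0-2 | C 2-3 | A 3-6 | B 6-11 | D 11-19 |
Completion: A=6  B=11  C=3  D=19
Turnaround = completion − arrival: A=6, B=10, C=1, D=16
Total turnaround = 6 + 10 + 1 + 16 = 33

33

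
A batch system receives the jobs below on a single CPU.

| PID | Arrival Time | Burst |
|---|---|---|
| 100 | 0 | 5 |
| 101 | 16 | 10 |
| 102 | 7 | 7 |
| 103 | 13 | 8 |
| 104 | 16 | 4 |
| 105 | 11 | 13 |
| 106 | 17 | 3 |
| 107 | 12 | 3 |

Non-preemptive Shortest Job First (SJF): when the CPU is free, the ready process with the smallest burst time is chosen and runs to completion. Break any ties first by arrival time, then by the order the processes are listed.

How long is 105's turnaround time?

44

Schedule: | 100 0-5 | idle 5-7 | 102 7-14 | 107 14-17 | 106 17-20 | 104 20-24 | 103 24-32 | 101 32-42 | 105 42-55 |
Completion: 100=5  101=42  102=14  103=32  104=24  105=55  106=20  107=17
Turnaround(105) = completion − arrival = 55 − 11 = 44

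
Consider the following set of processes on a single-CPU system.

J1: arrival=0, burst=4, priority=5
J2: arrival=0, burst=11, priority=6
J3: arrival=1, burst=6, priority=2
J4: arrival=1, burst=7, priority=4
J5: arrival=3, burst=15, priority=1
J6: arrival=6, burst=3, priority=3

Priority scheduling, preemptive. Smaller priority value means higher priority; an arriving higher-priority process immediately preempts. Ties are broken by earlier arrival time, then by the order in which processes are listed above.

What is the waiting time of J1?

Timeline: | J1 0-1 | J3 1-3 | J5 3-18 | J3 18-22 | J6 22-25 | J4 25-32 | J1 32-35 | J2 35-46 |
Completion: J1=35  J2=46  J3=22  J4=32  J5=18  J6=25
Turnaround (C−A): J1=35  J2=46  J3=21  J4=31  J5=15  J6=19
Waiting(J1) = turnaround − burst = 35 − 4 = 31

31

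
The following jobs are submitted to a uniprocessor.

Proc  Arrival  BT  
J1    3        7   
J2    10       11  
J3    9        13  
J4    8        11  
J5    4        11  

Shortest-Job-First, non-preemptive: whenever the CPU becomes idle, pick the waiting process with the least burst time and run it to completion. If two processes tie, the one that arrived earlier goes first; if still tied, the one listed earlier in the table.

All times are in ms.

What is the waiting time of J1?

0

Timeline: | idle 0-3 | J1 3-10 | J5 10-21 | J4 21-32 | J2 32-43 | J3 43-56 |
Completion: J1=10  J2=43  J3=56  J4=32  J5=21
Turnaround (C−A): J1=7  J2=33  J3=47  J4=24  J5=17
Waiting(J1) = turnaround − burst = 7 − 7 = 0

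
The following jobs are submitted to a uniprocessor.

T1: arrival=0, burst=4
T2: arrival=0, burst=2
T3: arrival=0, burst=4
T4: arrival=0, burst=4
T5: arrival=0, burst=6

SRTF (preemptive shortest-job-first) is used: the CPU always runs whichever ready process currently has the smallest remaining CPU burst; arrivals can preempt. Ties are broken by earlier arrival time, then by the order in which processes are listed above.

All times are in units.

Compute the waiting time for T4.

Gantt: | T2 0-2 | T1 2-6 | T3 6-10 | T4 10-14 | T5 14-20 |
Completion: T1=6  T2=2  T3=10  T4=14  T5=20
Waiting(T4) = turnaround − burst = 14 − 4 = 10

10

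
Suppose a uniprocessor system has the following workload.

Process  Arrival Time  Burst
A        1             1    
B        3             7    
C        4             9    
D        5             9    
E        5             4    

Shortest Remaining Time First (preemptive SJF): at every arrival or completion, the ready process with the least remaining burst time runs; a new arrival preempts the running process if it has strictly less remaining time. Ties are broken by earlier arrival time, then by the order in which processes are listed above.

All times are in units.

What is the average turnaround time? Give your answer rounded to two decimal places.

Gantt: | idle 0-1 | A 1-2 | idle 2-3 | B 3-5 | E 5-9 | B 9-14 | C 14-23 | D 23-32 |
Completion: A=2  B=14  C=23  D=32  E=9
Turnaround times: A=1, B=11, C=19, D=27, E=4
Average turnaround = (1+11+19+27+4) / 5 = 62/5 = 12.40

12.40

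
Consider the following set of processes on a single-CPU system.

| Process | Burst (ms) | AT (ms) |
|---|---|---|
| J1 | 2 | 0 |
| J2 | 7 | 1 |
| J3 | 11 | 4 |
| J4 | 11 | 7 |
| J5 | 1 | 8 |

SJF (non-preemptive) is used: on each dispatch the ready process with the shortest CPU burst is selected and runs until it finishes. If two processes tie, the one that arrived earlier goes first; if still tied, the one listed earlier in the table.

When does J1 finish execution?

Gantt: | J1 0-2 | J2 2-9 | J5 9-10 | J3 10-21 | J4 21-32 |
Completion: J1=2  J2=9  J3=21  J4=32  J5=10
Turnaround (C−A): J1=2  J2=8  J3=17  J4=25  J5=2

2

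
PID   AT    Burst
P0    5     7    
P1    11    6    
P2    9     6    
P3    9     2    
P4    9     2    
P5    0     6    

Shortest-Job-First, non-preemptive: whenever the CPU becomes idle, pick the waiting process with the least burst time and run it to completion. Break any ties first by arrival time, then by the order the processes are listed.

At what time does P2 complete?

23

Gantt: | P5 0-6 | P0 6-13 | P3 13-15 | P4 15-17 | P2 17-23 | P1 23-29 |
Completion: P0=13  P1=29  P2=23  P3=15  P4=17  P5=6
Turnaround (C−A): P0=8  P1=18  P2=14  P3=6  P4=8  P5=6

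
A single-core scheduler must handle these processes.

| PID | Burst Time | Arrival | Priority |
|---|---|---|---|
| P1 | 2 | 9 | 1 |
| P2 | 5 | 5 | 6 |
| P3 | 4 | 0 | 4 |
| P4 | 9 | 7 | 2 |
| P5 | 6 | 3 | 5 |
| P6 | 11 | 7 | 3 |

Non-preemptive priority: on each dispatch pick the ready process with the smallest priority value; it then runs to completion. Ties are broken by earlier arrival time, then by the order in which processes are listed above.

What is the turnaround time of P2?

Gantt: | P3 0-4 | P5 4-10 | P1 10-12 | P4 12-21 | P6 21-32 | P2 32-37 |
Completion: P1=12  P2=37  P3=4  P4=21  P5=10  P6=32
Turnaround (C−A): P1=3  P2=32  P3=4  P4=14  P5=7  P6=25
Turnaround(P2) = completion − arrival = 37 − 5 = 32

32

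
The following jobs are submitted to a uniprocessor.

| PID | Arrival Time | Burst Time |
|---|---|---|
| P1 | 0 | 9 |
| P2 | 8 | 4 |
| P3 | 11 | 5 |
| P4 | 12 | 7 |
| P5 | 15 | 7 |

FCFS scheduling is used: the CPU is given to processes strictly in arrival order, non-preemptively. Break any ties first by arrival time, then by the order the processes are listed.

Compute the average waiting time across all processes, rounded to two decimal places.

3.80

Schedule: | P1 0-9 | P2 9-13 | P3 13-18 | P4 18-25 | P5 25-32 |
Completion: P1=9  P2=13  P3=18  P4=25  P5=32
Waiting times: P1=0, P2=1, P3=2, P4=6, P5=10
Average waiting = (0+1+2+6+10) / 5 = 19/5 = 3.80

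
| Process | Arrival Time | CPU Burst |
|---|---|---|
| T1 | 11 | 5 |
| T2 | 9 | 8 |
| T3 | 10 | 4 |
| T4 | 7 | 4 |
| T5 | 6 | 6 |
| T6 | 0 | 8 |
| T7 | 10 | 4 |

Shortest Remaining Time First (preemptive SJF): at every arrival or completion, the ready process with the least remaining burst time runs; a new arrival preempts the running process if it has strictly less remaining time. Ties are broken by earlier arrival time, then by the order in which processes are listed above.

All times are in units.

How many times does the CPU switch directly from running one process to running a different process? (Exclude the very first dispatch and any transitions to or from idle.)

Schedule: | T6 0-8 | T4 8-12 | T3 12-16 | T7 16-20 | T1 20-25 | T5 25-31 | T2 31-39 |
Completion: T1=25  T2=39  T3=16  T4=12  T5=31  T6=8  T7=20
Turnaround (C−A): T1=14  T2=30  T3=6  T4=5  T5=25  T6=8  T7=10

6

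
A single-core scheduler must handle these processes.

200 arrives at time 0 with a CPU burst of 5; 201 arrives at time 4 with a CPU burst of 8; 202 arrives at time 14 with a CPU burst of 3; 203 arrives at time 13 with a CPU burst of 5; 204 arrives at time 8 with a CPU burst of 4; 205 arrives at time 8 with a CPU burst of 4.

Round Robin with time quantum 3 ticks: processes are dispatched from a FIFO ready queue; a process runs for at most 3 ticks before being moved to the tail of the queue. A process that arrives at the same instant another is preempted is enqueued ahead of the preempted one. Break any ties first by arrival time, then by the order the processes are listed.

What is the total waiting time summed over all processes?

52

Timeline: | 200 0-5 | 201 5-8 | 204 8-11 | 205 11-14 | 201 14-17 | 204 17-18 | 203 18-21 | 202 21-24 | 205 24-25 | 201 25-27 | 203 27-29 |
Completion: 200=5  201=27  202=24  203=29  204=18  205=25
Waiting = turnaround − burst: 200=0, 201=15, 202=7, 203=11, 204=6, 205=13
Total waiting = 0 + 15 + 7 + 11 + 6 + 13 = 52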